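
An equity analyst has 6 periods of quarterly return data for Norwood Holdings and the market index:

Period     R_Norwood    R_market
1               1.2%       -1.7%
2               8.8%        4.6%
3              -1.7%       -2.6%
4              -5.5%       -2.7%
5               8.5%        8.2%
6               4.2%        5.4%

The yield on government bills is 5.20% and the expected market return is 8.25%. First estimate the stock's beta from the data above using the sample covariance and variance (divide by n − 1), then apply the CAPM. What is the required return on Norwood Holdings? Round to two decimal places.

Mean R_i = (1.2 + 8.8 − 1.7 − 5.5 + 8.5 + 4.2) / 6 = 2.5833%
Mean R_m = (-1.7 + 4.6 − 2.6 − 2.7 + 8.2 + 5.4) / 6 = 1.8667%
Σ(R_i − R̄_i)(R_m − R̄_m) = 121.1567  ⇒  Cov = 121.1567 / 5 = 24.2313
Σ(R_m − R̄_m)² = 113.5933  ⇒  Var(R_m) = 113.5933 / 5 = 22.7187
β = Cov / Var(R_m) = 24.2313 / 22.7187 = 1.0666
MRP = 8.25% − 5.20% = 3.05%
E(R) = R_f + β × MRP = 5.20% + 1.0666 × 3.05% = 8.45%

8.45%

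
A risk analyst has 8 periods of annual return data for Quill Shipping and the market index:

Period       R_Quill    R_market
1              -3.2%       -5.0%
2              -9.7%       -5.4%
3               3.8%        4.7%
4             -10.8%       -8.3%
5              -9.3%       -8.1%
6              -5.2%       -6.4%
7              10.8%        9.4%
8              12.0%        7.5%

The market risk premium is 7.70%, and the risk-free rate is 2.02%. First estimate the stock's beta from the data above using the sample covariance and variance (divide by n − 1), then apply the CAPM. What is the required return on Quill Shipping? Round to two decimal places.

Mean R_i = (-3.2 − 9.7 + 3.8 − 10.8 − 9.3 − 5.2 + 10.8 + 12.0) / 8 = -1.4500%
Mean R_m = (-5.0 − 5.4 + 4.7 − 8.3 − 8.1 − 6.4 + 9.4 + 7.5) / 8 = -1.4500%
Σ(R_i − R̄_i)(R_m − R̄_m) = 459.1900  ⇒  Cov = 459.1900 / 7 = 65.5986
Σ(R_m − R̄_m)² = 379.5000  ⇒  Var(R_m) = 379.5000 / 7 = 54.2143
β = Cov / Var(R_m) = 65.5986 / 54.2143 = 1.2100
E(R) = R_f + β × MRP = 2.02% + 1.2100 × 7.70% = 11.34%

11.34%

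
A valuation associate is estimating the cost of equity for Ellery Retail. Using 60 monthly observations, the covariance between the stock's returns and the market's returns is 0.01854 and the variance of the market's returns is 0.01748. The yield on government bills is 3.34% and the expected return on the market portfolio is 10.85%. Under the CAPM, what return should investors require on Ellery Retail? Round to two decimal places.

β = Cov(R_i, R_m) / Var(R_m) = 0.01854 / 0.01748 = 1.0606
MRP = 10.85% − 3.34% = 7.51%
E(R) = R_f + β × MRP = 3.34% + 1.0606 × 7.51% = 11.31%

11.31%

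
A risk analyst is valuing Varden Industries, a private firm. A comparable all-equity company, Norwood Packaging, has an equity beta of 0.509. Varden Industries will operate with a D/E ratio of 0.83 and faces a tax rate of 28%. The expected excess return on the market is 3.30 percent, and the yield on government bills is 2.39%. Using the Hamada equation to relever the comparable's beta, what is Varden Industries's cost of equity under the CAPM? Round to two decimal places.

β_L = β_U × [1 + (1 − t)(D/E)] = 0.509 × [1 + (1 − 0.28) × 0.83]
    = 0.509 × [1 + 0.72 × 0.83] = 0.509 × 1.5976 = 0.8132
E(R) = R_f + β_L × MRP = 2.39% + 0.8132 × 3.30% = 5.07%

5.07%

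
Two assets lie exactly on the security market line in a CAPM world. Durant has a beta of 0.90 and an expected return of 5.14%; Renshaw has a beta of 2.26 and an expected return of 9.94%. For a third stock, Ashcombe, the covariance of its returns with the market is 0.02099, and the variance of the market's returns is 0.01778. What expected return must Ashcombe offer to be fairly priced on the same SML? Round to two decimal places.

MRP = (9.94% − 5.14%) / (2.26 − 0.90) = 3.5294%
R_f = 5.14% − 0.90 × 3.5294% = 1.9635%
β_Ashcombe = Cov / Var(R_m) = 0.02099 / 0.01778 = 1.1805
E(R_Ashcombe) = R_f + β × MRP = 1.9635% + 1.1805 × 3.5294% = 6.13%

6.13%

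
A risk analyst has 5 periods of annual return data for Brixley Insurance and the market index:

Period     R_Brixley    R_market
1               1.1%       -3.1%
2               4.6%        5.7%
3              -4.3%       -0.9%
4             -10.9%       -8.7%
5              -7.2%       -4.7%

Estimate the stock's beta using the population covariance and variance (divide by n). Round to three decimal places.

1.026

Mean R_i = (1.1 + 4.6 − 4.3 − 10.9 − 7.2) / 5 = -3.3400%
Mean R_m = (-3.1 + 5.7 − 0.9 − 8.7 − 4.7) / 5 = -2.3400%
Σ(R_i − R̄_i)(R_m − R̄_m) = 116.2720  ⇒  Cov = 116.2720 / 5 = 23.2544
Σ(R_m − R̄_m)² = 113.3120  ⇒  Var(R_m) = 113.3120 / 5 = 22.6624
β = Cov / Var(R_m) = 23.2544 / 22.6624 = 1.0261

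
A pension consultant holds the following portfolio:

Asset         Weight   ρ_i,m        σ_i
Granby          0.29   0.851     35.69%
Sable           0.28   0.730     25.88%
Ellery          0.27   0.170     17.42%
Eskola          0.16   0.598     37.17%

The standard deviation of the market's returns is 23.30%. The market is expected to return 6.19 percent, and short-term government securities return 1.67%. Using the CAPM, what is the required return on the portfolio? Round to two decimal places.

β_Granby = 0.851 × 35.69% / 23.30% = 1.3035
β_Sable = 0.730 × 25.88% / 23.30% = 0.8108
β_Ellery = 0.170 × 17.42% / 23.30% = 0.1271
β_Eskola = 0.598 × 37.17% / 23.30% = 0.9540
β_P = Σ w_i β_i = 0.29×1.3035 + 0.28×0.8108 + 0.27×0.1271 + 0.16×0.9540 = 0.7920
MRP = 6.19% − 1.67% = 4.52%
E(R_P) = R_f + β_P × MRP = 1.67% + 0.7920 × 4.52% = 5.25%

5.25%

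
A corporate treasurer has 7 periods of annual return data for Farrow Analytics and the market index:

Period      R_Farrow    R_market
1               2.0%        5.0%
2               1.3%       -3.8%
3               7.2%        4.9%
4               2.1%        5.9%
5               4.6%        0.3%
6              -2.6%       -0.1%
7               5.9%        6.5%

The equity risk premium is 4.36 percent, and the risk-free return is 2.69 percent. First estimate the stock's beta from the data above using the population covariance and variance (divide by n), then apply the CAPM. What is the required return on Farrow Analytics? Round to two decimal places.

4.52%

Mean R_i = (2.0 + 1.3 + 7.2 + 2.1 + 4.6 − 2.6 + 5.9) / 7 = 2.9286%
Mean R_m = (5.0 − 3.8 + 4.9 + 5.9 + 0.3 − 0.1 + 6.5) / 7 = 2.6714%
Σ(R_i − R̄_i)(R_m − R̄_m) = 37.9557  ⇒  Cov = 37.9557 / 7 = 5.4222
Σ(R_m − R̄_m)² = 90.6543  ⇒  Var(R_m) = 90.6543 / 7 = 12.9506
β = Cov / Var(R_m) = 5.4222 / 12.9506 = 0.4187
E(R) = R_f + β × MRP = 2.69% + 0.4187 × 4.36% = 4.52%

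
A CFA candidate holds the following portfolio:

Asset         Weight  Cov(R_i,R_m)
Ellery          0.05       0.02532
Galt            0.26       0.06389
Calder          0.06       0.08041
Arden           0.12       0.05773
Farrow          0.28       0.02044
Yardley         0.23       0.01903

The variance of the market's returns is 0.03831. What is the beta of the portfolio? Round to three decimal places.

β_Ellery = 0.02532 / 0.03831 = 0.6609
β_Galt = 0.06389 / 0.03831 = 1.6677
β_Calder = 0.08041 / 0.03831 = 2.0989
β_Arden = 0.05773 / 0.03831 = 1.5069
β_Farrow = 0.02044 / 0.03831 = 0.5335
β_Yardley = 0.01903 / 0.03831 = 0.4967
β_P = Σ w_i β_i = 0.05×0.6609 + 0.26×1.6677 + 0.06×2.0989 + 0.12×1.5069 + 0.28×0.5335 + 0.23×0.4967 = 1.0370

1.037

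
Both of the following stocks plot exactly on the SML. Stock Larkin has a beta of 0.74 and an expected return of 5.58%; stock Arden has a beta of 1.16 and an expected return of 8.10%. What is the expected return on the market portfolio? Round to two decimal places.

7.14%

Both satisfy E(R) = R_f + β·MRP, so the slope of the SML is
MRP = (8.10% − 5.58%) / (1.16 − 0.74) = 2.52% / 0.42 = 6.0000%
R_f = E(R_Larkin) − β_Larkin·MRP = 5.58% − 0.74 × 6.0000% = 1.1400%
E(R_m) = R_f + MRP = 1.1400% + 6.0000% = 7.14%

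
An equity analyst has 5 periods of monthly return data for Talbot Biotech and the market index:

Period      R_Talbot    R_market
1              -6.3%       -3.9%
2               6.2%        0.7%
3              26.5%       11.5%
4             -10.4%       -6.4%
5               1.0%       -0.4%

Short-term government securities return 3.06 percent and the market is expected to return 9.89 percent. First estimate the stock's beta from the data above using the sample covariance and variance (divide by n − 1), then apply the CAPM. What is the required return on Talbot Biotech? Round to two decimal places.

Mean R_i = (-6.3 + 6.2 + 26.5 − 10.4 + 1.0) / 5 = 3.4000%
Mean R_m = (-3.9 + 0.7 + 11.5 − 6.4 − 0.4) / 5 = 0.3000%
Σ(R_i − R̄_i)(R_m − R̄_m) = 394.7200  ⇒  Cov = 394.7200 / 4 = 98.6800
Σ(R_m − R̄_m)² = 188.6200  ⇒  Var(R_m) = 188.6200 / 4 = 47.1550
β = Cov / Var(R_m) = 98.6800 / 47.1550 = 2.0927
MRP = 9.89% − 3.06% = 6.83%
E(R) = R_f + β × MRP = 3.06% + 2.0927 × 6.83% = 17.35%

17.35%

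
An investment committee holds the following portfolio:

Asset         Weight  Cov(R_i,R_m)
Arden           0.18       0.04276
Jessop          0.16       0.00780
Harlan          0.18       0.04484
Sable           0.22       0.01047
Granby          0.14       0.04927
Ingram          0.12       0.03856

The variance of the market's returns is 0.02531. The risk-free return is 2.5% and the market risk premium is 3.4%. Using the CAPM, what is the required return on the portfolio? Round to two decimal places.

6.64%

β_Arden = 0.04276 / 0.02531 = 1.6895
β_Jessop = 0.00780 / 0.02531 = 0.3082
β_Harlan = 0.04484 / 0.02531 = 1.7716
β_Sable = 0.01047 / 0.02531 = 0.4137
β_Granby = 0.04927 / 0.02531 = 1.9467
β_Ingram = 0.03856 / 0.02531 = 1.5235
β_P = Σ w_i β_i = 0.18×1.6895 + 0.16×0.3082 + 0.18×1.7716 + 0.22×0.4137 + 0.14×1.9467 + 0.12×1.5235 = 1.2187
E(R_P) = R_f + β_P × MRP = 2.5% + 1.2187 × 3.4% = 6.64%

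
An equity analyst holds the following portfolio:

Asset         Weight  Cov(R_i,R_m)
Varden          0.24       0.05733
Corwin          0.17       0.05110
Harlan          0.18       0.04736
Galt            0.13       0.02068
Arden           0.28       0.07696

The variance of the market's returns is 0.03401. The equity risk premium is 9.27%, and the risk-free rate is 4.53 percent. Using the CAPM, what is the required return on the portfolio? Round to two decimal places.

β_Varden = 0.05733 / 0.03401 = 1.6857
β_Corwin = 0.05110 / 0.03401 = 1.5025
β_Harlan = 0.04736 / 0.03401 = 1.3925
β_Galt = 0.02068 / 0.03401 = 0.6081
β_Arden = 0.07696 / 0.03401 = 2.2629
β_P = Σ w_i β_i = 0.24×1.6857 + 0.17×1.5025 + 0.18×1.3925 + 0.13×0.6081 + 0.28×2.2629 = 1.6233
E(R_P) = R_f + β_P × MRP = 4.53% + 1.6233 × 9.27% = 19.58%

19.58%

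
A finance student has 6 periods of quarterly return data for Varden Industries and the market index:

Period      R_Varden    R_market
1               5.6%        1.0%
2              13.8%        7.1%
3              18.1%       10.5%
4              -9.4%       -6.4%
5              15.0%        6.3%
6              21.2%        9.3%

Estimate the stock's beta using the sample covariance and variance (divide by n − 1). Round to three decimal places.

Mean R_i = (5.6 + 13.8 + 18.1 − 9.4 + 15.0 + 21.2) / 6 = 10.7167%
Mean R_m = (1.0 + 7.1 + 10.5 − 6.4 + 6.3 + 9.3) / 6 = 4.6333%
Σ(R_i − R̄_i)(R_m − R̄_m) = 347.5267  ⇒  Cov = 347.5267 / 5 = 69.5053
Σ(R_m − R̄_m)² = 199.9933  ⇒  Var(R_m) = 199.9933 / 5 = 39.9987
β = Cov / Var(R_m) = 69.5053 / 39.9987 = 1.7377

1.738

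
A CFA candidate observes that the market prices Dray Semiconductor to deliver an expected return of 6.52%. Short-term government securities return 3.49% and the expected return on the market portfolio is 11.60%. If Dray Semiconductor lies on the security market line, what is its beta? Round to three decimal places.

MRP = 11.60% − 3.49% = 8.11%
β = (E(R) − R_f) / MRP = (6.52% − 3.49%) / 8.11% = 3.03% / 8.11% = 0.374

0.374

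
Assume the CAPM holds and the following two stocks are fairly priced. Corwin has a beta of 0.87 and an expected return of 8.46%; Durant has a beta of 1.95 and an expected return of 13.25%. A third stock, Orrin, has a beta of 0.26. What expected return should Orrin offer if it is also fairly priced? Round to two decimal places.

MRP (SML slope) = (13.25% − 8.46%) / (1.95 − 0.87) = 4.79% / 1.08 = 4.4352%
R_f (intercept) = 8.46% − 0.87 × 4.4352% = 4.6014%
E(R_Orrin) = R_f + β × MRP = 4.6014% + 0.26 × 4.4352% = 5.75%

5.75%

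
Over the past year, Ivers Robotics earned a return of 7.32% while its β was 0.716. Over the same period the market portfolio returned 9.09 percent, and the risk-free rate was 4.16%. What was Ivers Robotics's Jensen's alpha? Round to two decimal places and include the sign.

Market excess return = 9.09% − 4.16% = 4.93%
CAPM benchmark = R_f + β(R_m − R_f) = 4.16% + 0.716 × 4.93% = 7.68988%
α = actual − benchmark = 7.32% − 7.68988% = -0.37%

-0.37%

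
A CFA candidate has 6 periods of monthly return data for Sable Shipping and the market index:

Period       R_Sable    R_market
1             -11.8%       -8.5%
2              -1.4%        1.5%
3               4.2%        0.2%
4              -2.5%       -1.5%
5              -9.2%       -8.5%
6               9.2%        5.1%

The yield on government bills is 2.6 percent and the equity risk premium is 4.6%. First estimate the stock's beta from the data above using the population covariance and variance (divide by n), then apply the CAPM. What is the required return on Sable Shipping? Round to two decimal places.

Mean R_i = (-11.8 − 1.4 + 4.2 − 2.5 − 9.2 + 9.2) / 6 = -1.9167%
Mean R_m = (-8.5 + 1.5 + 0.2 − 1.5 − 8.5 + 5.1) / 6 = -1.9500%
Σ(R_i − R̄_i)(R_m − R̄_m) = 205.4850  ⇒  Cov = 205.4850 / 6 = 34.2475
Σ(R_m − R̄_m)² = 152.2350  ⇒  Var(R_m) = 152.2350 / 6 = 25.3725
β = Cov / Var(R_m) = 34.2475 / 25.3725 = 1.3498
E(R) = R_f + β × MRP = 2.6% + 1.3498 × 4.6% = 8.81%

8.81%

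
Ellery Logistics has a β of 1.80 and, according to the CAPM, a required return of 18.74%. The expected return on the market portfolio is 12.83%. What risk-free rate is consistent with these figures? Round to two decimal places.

E(R) = R_f + β(E(R_m) − R_f) = R_f(1 − β) + β·E(R_m)
18.74% = R_f × (1 − 1.80) + 1.80 × 12.83%
18.74% = R_f × -0.80 + 23.0940%
R_f = (18.74% − 23.0940%) / -0.80 = 5.44%

5.44%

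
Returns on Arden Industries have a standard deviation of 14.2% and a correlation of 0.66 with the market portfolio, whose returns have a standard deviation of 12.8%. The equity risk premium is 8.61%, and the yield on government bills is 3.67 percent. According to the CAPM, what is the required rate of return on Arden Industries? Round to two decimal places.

9.97%

β = ρ × σ_i / σ_m = 0.66 × 14.2% / 12.8% = 0.7322
E(R) = 3.67% + 0.7322 × 8.61% = 9.97%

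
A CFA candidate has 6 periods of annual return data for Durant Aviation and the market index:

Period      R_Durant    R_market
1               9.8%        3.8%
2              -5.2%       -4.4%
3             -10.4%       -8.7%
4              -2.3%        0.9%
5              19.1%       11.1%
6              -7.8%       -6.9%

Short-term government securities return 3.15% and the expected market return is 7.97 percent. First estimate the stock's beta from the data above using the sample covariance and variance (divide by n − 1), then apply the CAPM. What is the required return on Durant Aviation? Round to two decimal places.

10.37%

Mean R_i = (9.8 − 5.2 − 10.4 − 2.3 + 19.1 − 7.8) / 6 = 0.5333%
Mean R_m = (3.8 − 4.4 − 8.7 + 0.9 + 11.1 − 6.9) / 6 = -0.7000%
Σ(R_i − R̄_i)(R_m − R̄_m) = 416.6000  ⇒  Cov = 416.6000 / 5 = 83.3200
Σ(R_m − R̄_m)² = 278.1800  ⇒  Var(R_m) = 278.1800 / 5 = 55.6360
β = Cov / Var(R_m) = 83.3200 / 55.6360 = 1.4976
MRP = 7.97% − 3.15% = 4.82%
E(R) = R_f + β × MRP = 3.15% + 1.4976 × 4.82% = 10.37%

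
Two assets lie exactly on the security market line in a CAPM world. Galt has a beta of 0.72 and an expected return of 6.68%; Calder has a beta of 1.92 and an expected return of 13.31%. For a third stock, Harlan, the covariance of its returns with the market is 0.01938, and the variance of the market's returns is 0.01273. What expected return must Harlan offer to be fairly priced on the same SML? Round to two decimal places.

11.11%

MRP = (13.31% − 6.68%) / (1.92 − 0.72) = 5.5250%
R_f = 6.68% − 0.72 × 5.5250% = 2.7020%
β_Harlan = Cov / Var(R_m) = 0.01938 / 0.01273 = 1.5224
E(R_Harlan) = R_f + β × MRP = 2.7020% + 1.5224 × 5.5250% = 11.11%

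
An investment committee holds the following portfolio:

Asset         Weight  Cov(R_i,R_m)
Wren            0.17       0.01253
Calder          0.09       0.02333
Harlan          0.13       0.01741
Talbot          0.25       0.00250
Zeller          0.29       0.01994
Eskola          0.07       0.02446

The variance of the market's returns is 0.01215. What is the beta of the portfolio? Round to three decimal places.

β_Wren = 0.01253 / 0.01215 = 1.0313
β_Calder = 0.02333 / 0.01215 = 1.9202
β_Harlan = 0.01741 / 0.01215 = 1.4329
β_Talbot = 0.00250 / 0.01215 = 0.2058
β_Zeller = 0.01994 / 0.01215 = 1.6412
β_Eskola = 0.02446 / 0.01215 = 2.0132
β_P = Σ w_i β_i = 0.17×1.0313 + 0.09×1.9202 + 0.13×1.4329 + 0.25×0.2058 + 0.29×1.6412 + 0.07×2.0132 = 1.2027

1.203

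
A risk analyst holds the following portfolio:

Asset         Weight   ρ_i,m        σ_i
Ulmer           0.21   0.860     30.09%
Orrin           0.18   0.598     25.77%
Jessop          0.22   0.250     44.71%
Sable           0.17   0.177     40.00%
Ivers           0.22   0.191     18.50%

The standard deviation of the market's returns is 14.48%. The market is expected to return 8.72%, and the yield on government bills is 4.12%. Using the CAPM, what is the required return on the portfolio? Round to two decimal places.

8.14%

β_Ulmer = 0.860 × 30.09% / 14.48% = 1.7871
β_Orrin = 0.598 × 25.77% / 14.48% = 1.0643
β_Jessop = 0.250 × 44.71% / 14.48% = 0.7719
β_Sable = 0.177 × 40.00% / 14.48% = 0.4890
β_Ivers = 0.191 × 18.50% / 14.48% = 0.2440
β_P = Σ w_i β_i = 0.21×1.7871 + 0.18×1.0643 + 0.22×0.7719 + 0.17×0.4890 + 0.22×0.2440 = 0.8735
MRP = 8.72% − 4.12% = 4.60%
E(R_P) = R_f + β_P × MRP = 4.12% + 0.8735 × 4.60% = 8.14%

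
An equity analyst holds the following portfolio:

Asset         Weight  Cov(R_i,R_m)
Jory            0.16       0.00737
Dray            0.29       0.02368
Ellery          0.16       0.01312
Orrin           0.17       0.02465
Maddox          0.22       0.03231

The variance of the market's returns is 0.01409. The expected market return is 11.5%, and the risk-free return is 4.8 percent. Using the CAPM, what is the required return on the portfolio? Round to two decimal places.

15.00%

β_Jory = 0.00737 / 0.01409 = 0.5231
β_Dray = 0.02368 / 0.01409 = 1.6806
β_Ellery = 0.01312 / 0.01409 = 0.9312
β_Orrin = 0.02465 / 0.01409 = 1.7495
β_Maddox = 0.03231 / 0.01409 = 2.2931
β_P = Σ w_i β_i = 0.16×0.5231 + 0.29×1.6806 + 0.16×0.9312 + 0.17×1.7495 + 0.22×2.2931 = 1.5220
MRP = 11.5% − 4.8% = 6.70%
E(R_P) = R_f + β_P × MRP = 4.8% + 1.5220 × 6.7% = 15.00%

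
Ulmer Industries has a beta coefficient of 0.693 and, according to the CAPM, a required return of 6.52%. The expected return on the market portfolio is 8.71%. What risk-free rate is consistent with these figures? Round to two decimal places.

1.58%

E(R) = R_f + β(E(R_m) − R_f) = R_f(1 − β) + β·E(R_m)
6.52% = R_f × (1 − 0.693) + 0.693 × 8.71%
6.52% = R_f × 0.307 + 6.03603%
R_f = (6.52% − 6.03603%) / 0.307 = 1.58%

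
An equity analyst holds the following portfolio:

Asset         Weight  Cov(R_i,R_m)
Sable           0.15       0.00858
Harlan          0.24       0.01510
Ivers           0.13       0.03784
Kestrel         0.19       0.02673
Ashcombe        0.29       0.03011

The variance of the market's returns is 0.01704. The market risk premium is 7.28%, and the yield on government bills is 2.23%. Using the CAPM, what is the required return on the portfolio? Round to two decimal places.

β_Sable = 0.00858 / 0.01704 = 0.5035
β_Harlan = 0.01510 / 0.01704 = 0.8862
β_Ivers = 0.03784 / 0.01704 = 2.2207
β_Kestrel = 0.02673 / 0.01704 = 1.5687
β_Ashcombe = 0.03011 / 0.01704 = 1.7670
β_P = Σ w_i β_i = 0.15×0.5035 + 0.24×0.8862 + 0.13×2.2207 + 0.19×1.5687 + 0.29×1.7670 = 1.3874
E(R_P) = R_f + β_P × MRP = 2.23% + 1.3874 × 7.28% = 12.33%

12.33%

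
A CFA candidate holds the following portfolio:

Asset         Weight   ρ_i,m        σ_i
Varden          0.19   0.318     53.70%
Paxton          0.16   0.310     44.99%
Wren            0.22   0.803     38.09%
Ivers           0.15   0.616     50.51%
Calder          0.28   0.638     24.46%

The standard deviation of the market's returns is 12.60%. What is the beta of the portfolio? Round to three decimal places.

β_Varden = 0.318 × 53.70% / 12.60% = 1.3553
β_Paxton = 0.310 × 44.99% / 12.60% = 1.1069
β_Wren = 0.803 × 38.09% / 12.60% = 2.4275
β_Ivers = 0.616 × 50.51% / 12.60% = 2.4694
β_Calder = 0.638 × 24.46% / 12.60% = 1.2385
β_P = Σ w_i β_i = 0.19×1.3553 + 0.16×1.1069 + 0.22×2.4275 + 0.15×2.4694 + 0.28×1.2385 = 1.6859

1.686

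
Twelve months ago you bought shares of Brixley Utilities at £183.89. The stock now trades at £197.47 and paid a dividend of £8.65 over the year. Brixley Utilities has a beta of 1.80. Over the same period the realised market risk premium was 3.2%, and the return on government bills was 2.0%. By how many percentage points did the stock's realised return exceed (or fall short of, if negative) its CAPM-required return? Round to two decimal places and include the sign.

Realised HPR = (P1 + D1 − P0) / P0 = (197.47 + 8.65 − 183.89) / 183.89 = 22.23 / 183.89 = 12.0887%
CAPM required = R_f + β·MRP = 2.0% + 1.80 × 3.2% = 7.7600%
α = realised − required = 12.0887% − 7.7600% = +4.33%

+4.33%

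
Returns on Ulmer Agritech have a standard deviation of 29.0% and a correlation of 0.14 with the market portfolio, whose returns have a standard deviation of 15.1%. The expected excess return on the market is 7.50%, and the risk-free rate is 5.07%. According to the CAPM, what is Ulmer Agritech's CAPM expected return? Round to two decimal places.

β = ρ × σ_i / σ_m = 0.14 × 29.0% / 15.1% = 0.2689
E(R) = 5.07% + 0.2689 × 7.50% = 7.09%

7.09%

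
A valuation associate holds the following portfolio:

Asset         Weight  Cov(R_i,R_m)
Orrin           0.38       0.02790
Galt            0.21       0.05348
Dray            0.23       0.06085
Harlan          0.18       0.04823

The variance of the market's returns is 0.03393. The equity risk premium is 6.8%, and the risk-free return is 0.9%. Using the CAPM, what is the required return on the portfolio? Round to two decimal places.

9.82%

β_Orrin = 0.02790 / 0.03393 = 0.8223
β_Galt = 0.05348 / 0.03393 = 1.5762
β_Dray = 0.06085 / 0.03393 = 1.7934
β_Harlan = 0.04823 / 0.03393 = 1.4215
β_P = Σ w_i β_i = 0.38×0.8223 + 0.21×1.5762 + 0.23×1.7934 + 0.18×1.4215 = 1.3118
E(R_P) = R_f + β_P × MRP = 0.9% + 1.3118 × 6.8% = 9.82%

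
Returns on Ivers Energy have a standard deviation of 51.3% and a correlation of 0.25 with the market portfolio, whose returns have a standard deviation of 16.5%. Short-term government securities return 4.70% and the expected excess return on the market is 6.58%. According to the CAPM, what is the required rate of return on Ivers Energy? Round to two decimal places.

β = ρ × σ_i / σ_m = 0.25 × 51.3% / 16.5% = 0.7773
E(R) = 4.70% + 0.7773 × 6.58% = 9.81%

9.81%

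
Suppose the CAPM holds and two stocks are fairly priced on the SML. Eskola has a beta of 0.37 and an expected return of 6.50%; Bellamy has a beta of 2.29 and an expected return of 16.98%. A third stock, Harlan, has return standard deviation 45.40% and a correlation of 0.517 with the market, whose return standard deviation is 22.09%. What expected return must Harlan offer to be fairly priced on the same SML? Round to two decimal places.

10.28%

MRP = (16.98% − 6.50%) / (2.29 − 0.37) = 5.4583%
R_f = 6.50% − 0.37 × 5.4583% = 4.4804%
β_Harlan = ρ·σ_i/σ_m = 0.517 × 45.40 / 22.09 = 1.0626
E(R_Harlan) = R_f + β × MRP = 4.4804% + 1.0626 × 5.4583% = 10.28%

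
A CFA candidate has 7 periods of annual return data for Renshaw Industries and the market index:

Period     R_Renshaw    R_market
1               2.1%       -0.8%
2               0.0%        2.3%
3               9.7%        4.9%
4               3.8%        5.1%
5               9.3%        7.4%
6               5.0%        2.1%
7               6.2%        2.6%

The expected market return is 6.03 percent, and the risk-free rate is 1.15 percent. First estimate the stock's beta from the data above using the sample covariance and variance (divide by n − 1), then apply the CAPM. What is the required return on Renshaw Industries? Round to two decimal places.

5.64%

Mean R_i = (2.1 + 0.0 + 9.7 + 3.8 + 9.3 + 5.0 + 6.2) / 7 = 5.1571%
Mean R_m = (-0.8 + 2.3 + 4.9 + 5.1 + 7.4 + 2.1 + 2.6) / 7 = 3.3714%
Σ(R_i − R̄_i)(R_m − R̄_m) = 38.9614  ⇒  Cov = 38.9614 / 6 = 6.4936
Σ(R_m − R̄_m)² = 42.3143  ⇒  Var(R_m) = 42.3143 / 6 = 7.0524
β = Cov / Var(R_m) = 6.4936 / 7.0524 = 0.9208
MRP = 6.03% − 1.15% = 4.88%
E(R) = R_f + β × MRP = 1.15% + 0.9208 × 4.88% = 5.64%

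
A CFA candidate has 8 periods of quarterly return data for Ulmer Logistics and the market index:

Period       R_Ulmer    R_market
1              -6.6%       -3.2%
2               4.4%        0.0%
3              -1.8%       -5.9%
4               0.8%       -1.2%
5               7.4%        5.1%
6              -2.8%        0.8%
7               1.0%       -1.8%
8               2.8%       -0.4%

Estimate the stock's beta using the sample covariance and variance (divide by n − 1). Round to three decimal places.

Mean R_i = (-6.6 + 4.4 − 1.8 + 0.8 + 7.4 − 2.8 + 1.0 + 2.8) / 8 = 0.6500%
Mean R_m = (-3.2 + 0.0 − 5.9 − 1.2 + 5.1 + 0.8 − 1.8 − 0.4) / 8 = -0.8250%
Σ(R_i − R̄_i)(R_m − R̄_m) = 67.6500  ⇒  Cov = 67.6500 / 7 = 9.6643
Σ(R_m − R̄_m)² = 71.0950  ⇒  Var(R_m) = 71.0950 / 7 = 10.1564
β = Cov / Var(R_m) = 9.6643 / 10.1564 = 0.9515

0.952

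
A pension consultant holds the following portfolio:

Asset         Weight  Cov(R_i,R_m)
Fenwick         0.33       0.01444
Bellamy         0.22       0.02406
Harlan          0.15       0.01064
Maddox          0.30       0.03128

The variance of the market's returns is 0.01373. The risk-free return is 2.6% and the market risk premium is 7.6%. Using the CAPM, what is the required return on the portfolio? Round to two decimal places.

14.25%

β_Fenwick = 0.01444 / 0.01373 = 1.0517
β_Bellamy = 0.02406 / 0.01373 = 1.7524
β_Harlan = 0.01064 / 0.01373 = 0.7749
β_Maddox = 0.03128 / 0.01373 = 2.2782
β_P = Σ w_i β_i = 0.33×1.0517 + 0.22×1.7524 + 0.15×0.7749 + 0.30×2.2782 = 1.5323
E(R_P) = R_f + β_P × MRP = 2.6% + 1.5323 × 7.6% = 14.25%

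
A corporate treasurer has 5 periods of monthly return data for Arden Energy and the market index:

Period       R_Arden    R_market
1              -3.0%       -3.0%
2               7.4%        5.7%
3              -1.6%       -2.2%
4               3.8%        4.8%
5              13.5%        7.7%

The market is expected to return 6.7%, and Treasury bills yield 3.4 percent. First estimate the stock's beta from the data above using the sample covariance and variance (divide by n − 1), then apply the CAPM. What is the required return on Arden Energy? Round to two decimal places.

Mean R_i = (-3.0 + 7.4 − 1.6 + 3.8 + 13.5) / 5 = 4.0200%
Mean R_m = (-3.0 + 5.7 − 2.2 + 4.8 + 7.7) / 5 = 2.6000%
Σ(R_i − R̄_i)(R_m − R̄_m) = 124.6300  ⇒  Cov = 124.6300 / 4 = 31.1575
Σ(R_m − R̄_m)² = 94.8600  ⇒  Var(R_m) = 94.8600 / 4 = 23.7150
β = Cov / Var(R_m) = 31.1575 / 23.7150 = 1.3138
MRP = 6.7% − 3.4% = 3.30%
E(R) = R_f + β × MRP = 3.4% + 1.3138 × 3.3% = 7.74%

7.74%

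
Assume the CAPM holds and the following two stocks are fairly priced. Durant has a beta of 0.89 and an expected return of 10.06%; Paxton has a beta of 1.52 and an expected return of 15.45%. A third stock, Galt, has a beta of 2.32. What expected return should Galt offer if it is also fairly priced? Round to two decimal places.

22.29%

MRP (SML slope) = (15.45% − 10.06%) / (1.52 − 0.89) = 5.39% / 0.63 = 8.5556%
R_f (intercept) = 10.06% − 0.89 × 8.5556% = 2.4455%
E(R_Galt) = R_f + β × MRP = 2.4455% + 2.32 × 8.5556% = 22.29%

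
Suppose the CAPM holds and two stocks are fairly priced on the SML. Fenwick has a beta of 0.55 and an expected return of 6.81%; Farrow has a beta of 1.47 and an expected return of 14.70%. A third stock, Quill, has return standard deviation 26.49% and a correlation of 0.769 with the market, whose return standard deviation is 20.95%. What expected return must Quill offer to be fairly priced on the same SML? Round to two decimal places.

10.43%

MRP = (14.70% − 6.81%) / (1.47 − 0.55) = 8.5761%
R_f = 6.81% − 0.55 × 8.5761% = 2.0931%
β_Quill = ρ·σ_i/σ_m = 0.769 × 26.49 / 20.95 = 0.9724
E(R_Quill) = R_f + β × MRP = 2.0931% + 0.9724 × 8.5761% = 10.43%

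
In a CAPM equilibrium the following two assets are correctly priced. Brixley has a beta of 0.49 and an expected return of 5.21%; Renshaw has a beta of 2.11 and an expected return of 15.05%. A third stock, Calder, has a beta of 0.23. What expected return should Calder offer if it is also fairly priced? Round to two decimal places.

MRP (SML slope) = (15.05% − 5.21%) / (2.11 − 0.49) = 9.84% / 1.62 = 6.0741%
R_f (intercept) = 5.21% − 0.49 × 6.0741% = 2.2337%
E(R_Calder) = R_f + β × MRP = 2.2337% + 0.23 × 6.0741% = 3.63%

3.63%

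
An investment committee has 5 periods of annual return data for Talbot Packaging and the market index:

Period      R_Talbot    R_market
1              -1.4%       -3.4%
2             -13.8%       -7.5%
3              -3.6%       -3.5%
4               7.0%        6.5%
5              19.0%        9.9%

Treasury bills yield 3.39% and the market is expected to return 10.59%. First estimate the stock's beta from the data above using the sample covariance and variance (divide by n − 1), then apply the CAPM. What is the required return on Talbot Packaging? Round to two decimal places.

14.92%

Mean R_i = (-1.4 − 13.8 − 3.6 + 7.0 + 19.0) / 5 = 1.4400%
Mean R_m = (-3.4 − 7.5 − 3.5 + 6.5 + 9.9) / 5 = 0.4000%
Σ(R_i − R̄_i)(R_m − R̄_m) = 351.5800  ⇒  Cov = 351.5800 / 4 = 87.8950
Σ(R_m − R̄_m)² = 219.5200  ⇒  Var(R_m) = 219.5200 / 4 = 54.8800
β = Cov / Var(R_m) = 87.8950 / 54.8800 = 1.6016
MRP = 10.59% − 3.39% = 7.20%
E(R) = R_f + β × MRP = 3.39% + 1.6016 × 7.20% = 14.92%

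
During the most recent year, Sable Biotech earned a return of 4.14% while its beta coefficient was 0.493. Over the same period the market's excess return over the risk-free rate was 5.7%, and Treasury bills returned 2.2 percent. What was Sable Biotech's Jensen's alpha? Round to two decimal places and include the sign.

CAPM benchmark = R_f + β(R_m − R_f) = 2.2% + 0.493 × 5.7% = 5.0101%
α = actual − benchmark = 4.14% − 5.0101% = -0.87%

-0.87%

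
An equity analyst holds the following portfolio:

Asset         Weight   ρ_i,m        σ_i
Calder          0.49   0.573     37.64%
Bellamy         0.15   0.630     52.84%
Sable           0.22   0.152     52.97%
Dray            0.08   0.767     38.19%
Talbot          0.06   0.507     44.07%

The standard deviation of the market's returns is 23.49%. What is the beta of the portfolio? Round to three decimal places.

0.895

β_Calder = 0.573 × 37.64% / 23.49% = 0.9182
β_Bellamy = 0.630 × 52.84% / 23.49% = 1.4172
β_Sable = 0.152 × 52.97% / 23.49% = 0.3428
β_Dray = 0.767 × 38.19% / 23.49% = 1.2470
β_Talbot = 0.507 × 44.07% / 23.49% = 0.9512
β_P = Σ w_i β_i = 0.49×0.9182 + 0.15×1.4172 + 0.22×0.3428 + 0.08×1.2470 + 0.06×0.9512 = 0.8947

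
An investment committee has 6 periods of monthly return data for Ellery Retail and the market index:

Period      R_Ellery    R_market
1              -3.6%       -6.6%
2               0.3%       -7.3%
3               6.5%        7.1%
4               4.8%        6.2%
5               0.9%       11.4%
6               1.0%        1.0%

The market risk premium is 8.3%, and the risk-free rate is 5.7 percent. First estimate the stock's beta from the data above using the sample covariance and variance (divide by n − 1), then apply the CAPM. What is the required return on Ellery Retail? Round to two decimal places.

8.22%

Mean R_i = (-3.6 + 0.3 + 6.5 + 4.8 + 0.9 + 1.0) / 6 = 1.6500%
Mean R_m = (-6.6 − 7.3 + 7.1 + 6.2 + 11.4 + 1.0) / 6 = 1.9667%
Σ(R_i − R̄_i)(R_m − R̄_m) = 89.2700  ⇒  Cov = 89.2700 / 5 = 17.8540
Σ(R_m − R̄_m)² = 293.4533  ⇒  Var(R_m) = 293.4533 / 5 = 58.6907
β = Cov / Var(R_m) = 17.8540 / 58.6907 = 0.3042
E(R) = R_f + β × MRP = 5.7% + 0.3042 × 8.3% = 8.22%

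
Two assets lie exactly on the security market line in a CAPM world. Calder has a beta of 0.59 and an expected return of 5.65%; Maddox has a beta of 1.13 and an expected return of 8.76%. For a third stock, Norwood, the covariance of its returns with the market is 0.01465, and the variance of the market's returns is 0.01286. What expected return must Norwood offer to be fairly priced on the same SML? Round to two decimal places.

8.81%

MRP = (8.76% − 5.65%) / (1.13 − 0.59) = 5.7593%
R_f = 5.65% − 0.59 × 5.7593% = 2.2520%
β_Norwood = Cov / Var(R_m) = 0.01465 / 0.01286 = 1.1392
E(R_Norwood) = R_f + β × MRP = 2.2520% + 1.1392 × 5.7593% = 8.81%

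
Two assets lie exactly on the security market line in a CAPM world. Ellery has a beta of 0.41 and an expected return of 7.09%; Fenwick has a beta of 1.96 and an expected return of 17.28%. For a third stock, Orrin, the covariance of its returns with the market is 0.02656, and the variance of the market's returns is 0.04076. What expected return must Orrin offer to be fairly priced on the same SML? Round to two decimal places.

MRP = (17.28% − 7.09%) / (1.96 − 0.41) = 6.5742%
R_f = 7.09% − 0.41 × 6.5742% = 4.3946%
β_Orrin = Cov / Var(R_m) = 0.02656 / 0.04076 = 0.6516
E(R_Orrin) = R_f + β × MRP = 4.3946% + 0.6516 × 6.5742% = 8.68%

8.68%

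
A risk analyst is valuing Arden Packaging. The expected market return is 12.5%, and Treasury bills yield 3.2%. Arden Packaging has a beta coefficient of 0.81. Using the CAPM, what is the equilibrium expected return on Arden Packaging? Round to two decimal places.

Market risk premium = E(R_m) − R_f = 12.5% − 3.2% = 9.30%
E(R) = R_f + β × MRP = 3.2% + 0.81 × 9.3% = 10.73%

10.73%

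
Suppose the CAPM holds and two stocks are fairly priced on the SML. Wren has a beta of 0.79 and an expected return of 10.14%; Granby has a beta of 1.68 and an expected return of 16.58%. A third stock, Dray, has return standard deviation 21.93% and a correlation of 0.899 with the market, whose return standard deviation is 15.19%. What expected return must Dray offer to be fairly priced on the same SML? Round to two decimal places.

13.82%

MRP = (16.58% − 10.14%) / (1.68 − 0.79) = 7.2360%
R_f = 10.14% − 0.79 × 7.2360% = 4.4236%
β_Dray = ρ·σ_i/σ_m = 0.899 × 21.93 / 15.19 = 1.2979
E(R_Dray) = R_f + β × MRP = 4.4236% + 1.2979 × 7.2360% = 13.82%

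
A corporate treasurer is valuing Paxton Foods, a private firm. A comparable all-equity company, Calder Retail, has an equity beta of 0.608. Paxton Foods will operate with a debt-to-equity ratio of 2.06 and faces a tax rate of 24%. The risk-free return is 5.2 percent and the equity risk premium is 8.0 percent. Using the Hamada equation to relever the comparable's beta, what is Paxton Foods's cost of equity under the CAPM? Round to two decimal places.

17.68%

β_L = β_U × [1 + (1 − t)(D/E)] = 0.608 × [1 + (1 − 0.24) × 2.06]
    = 0.608 × [1 + 0.76 × 2.06] = 0.608 × 2.5656 = 1.5599
E(R) = R_f + β_L × MRP = 5.2% + 1.5599 × 8.0% = 17.68%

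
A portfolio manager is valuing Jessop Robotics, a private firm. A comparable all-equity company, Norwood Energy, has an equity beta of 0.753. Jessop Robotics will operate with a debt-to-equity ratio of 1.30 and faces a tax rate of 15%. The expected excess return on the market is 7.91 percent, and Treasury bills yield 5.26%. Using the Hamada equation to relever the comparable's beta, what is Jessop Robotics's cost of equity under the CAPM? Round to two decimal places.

17.80%

β_L = β_U × [1 + (1 − t)(D/E)] = 0.753 × [1 + (1 − 0.15) × 1.30]
    = 0.753 × [1 + 0.85 × 1.30] = 0.753 × 2.1050 = 1.5851
E(R) = R_f + β_L × MRP = 5.26% + 1.5851 × 7.91% = 17.80%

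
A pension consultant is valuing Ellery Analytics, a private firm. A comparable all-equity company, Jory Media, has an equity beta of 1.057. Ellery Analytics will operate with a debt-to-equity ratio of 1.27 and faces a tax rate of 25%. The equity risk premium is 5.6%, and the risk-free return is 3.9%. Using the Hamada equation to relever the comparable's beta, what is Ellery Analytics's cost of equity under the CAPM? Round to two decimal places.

β_L = β_U × [1 + (1 − t)(D/E)] = 1.057 × [1 + (1 − 0.25) × 1.27]
    = 1.057 × [1 + 0.75 × 1.27] = 1.057 × 1.9525 = 2.0638
E(R) = R_f + β_L × MRP = 3.9% + 2.0638 × 5.6% = 15.46%

15.46%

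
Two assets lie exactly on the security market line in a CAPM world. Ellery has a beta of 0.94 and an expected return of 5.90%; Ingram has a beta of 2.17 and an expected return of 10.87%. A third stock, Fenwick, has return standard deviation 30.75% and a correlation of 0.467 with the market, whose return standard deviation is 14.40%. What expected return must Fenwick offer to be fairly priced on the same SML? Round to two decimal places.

6.13%

MRP = (10.87% − 5.90%) / (2.17 − 0.94) = 4.0407%
R_f = 5.90% − 0.94 × 4.0407% = 2.1017%
β_Fenwick = ρ·σ_i/σ_m = 0.467 × 30.75 / 14.40 = 0.9972
E(R_Fenwick) = R_f + β × MRP = 2.1017% + 0.9972 × 4.0407% = 6.13%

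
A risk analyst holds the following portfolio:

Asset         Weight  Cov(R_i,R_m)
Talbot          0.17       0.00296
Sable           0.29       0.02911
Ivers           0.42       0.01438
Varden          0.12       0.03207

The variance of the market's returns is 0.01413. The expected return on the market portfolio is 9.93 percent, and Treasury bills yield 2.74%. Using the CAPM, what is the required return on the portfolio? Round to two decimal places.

12.32%

β_Talbot = 0.00296 / 0.01413 = 0.2095
β_Sable = 0.02911 / 0.01413 = 2.0602
β_Ivers = 0.01438 / 0.01413 = 1.0177
β_Varden = 0.03207 / 0.01413 = 2.2696
β_P = Σ w_i β_i = 0.17×0.2095 + 0.29×2.0602 + 0.42×1.0177 + 0.12×2.2696 = 1.3329
MRP = 9.93% − 2.74% = 7.19%
E(R_P) = R_f + β_P × MRP = 2.74% + 1.3329 × 7.19% = 12.32%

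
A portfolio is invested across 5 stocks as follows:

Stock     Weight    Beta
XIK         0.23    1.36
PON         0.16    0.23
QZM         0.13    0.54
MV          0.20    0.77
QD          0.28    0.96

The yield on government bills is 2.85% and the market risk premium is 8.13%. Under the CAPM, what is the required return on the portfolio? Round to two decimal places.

β_P = Σ w_i β_i = 0.23×1.36 + 0.16×0.23 + 0.13×0.54 + 0.20×0.77 + 0.28×0.96 = 0.8426
E(R_P) = R_f + β_P × MRP = 2.85% + 0.8426 × 8.13% = 9.70%

9.70%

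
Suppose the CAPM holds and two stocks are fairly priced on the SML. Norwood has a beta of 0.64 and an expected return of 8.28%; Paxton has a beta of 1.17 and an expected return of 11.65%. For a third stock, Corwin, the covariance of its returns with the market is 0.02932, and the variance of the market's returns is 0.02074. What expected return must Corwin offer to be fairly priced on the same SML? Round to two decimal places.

13.20%

MRP = (11.65% − 8.28%) / (1.17 − 0.64) = 6.3585%
R_f = 8.28% − 0.64 × 6.3585% = 4.2106%
β_Corwin = Cov / Var(R_m) = 0.02932 / 0.02074 = 1.4137
E(R_Corwin) = R_f + β × MRP = 4.2106% + 1.4137 × 6.3585% = 13.20%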